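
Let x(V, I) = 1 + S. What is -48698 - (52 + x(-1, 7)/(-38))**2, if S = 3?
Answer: -18552174/361 ≈ -51391.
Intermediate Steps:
x(V, I) = 4 (x(V, I) = 1 + 3 = 4)
-48698 - (52 + x(-1, 7)/(-38))**2 = -48698 - (52 + 4/(-38))**2 = -48698 - (52 + 4*(-1/38))**2 = -48698 - (52 - 2/19)**2 = -48698 - (986/19)**2 = -48698 - 1*972196/361 = -48698 - 972196/361 = -18552174/361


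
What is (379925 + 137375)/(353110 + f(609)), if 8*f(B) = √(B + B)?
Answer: 5845241696000/3989973506591 - 2069200*√1218/3989973506591 ≈ 1.4650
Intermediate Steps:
f(B) = √2*√B/8 (f(B) = √(B + B)/8 = √(2*B)/8 = (√2*√B)/8 = √2*√B/8)
(379925 + 137375)/(353110 + f(609)) = (379925 + 137375)/(353110 + √2*√609/8) = 517300/(353110 + √1218/8)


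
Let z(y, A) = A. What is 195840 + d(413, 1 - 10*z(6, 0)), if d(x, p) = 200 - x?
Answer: 195627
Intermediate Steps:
195840 + d(413, 1 - 10*z(6, 0)) = 195840 + (200 - 1*413) = 195840 + (200 - 413) = 195840 - 213 = 195627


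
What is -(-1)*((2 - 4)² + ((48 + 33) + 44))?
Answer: 129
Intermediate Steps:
-(-1)*((2 - 4)² + ((48 + 33) + 44)) = -(-1)*((-2)² + (81 + 44)) = -(-1)*(4 + 125) = -(-1)*129 = -1*(-129) = 129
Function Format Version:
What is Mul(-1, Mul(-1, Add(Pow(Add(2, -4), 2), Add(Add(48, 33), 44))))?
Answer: 129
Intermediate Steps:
Mul(-1, Mul(-1, Add(Pow(Add(2, -4), 2), Add(Add(48, 33), 44)))) = Mul(-1, Mul(-1, Add(Pow(-2, 2), Add(81, 44)))) = Mul(-1, Mul(-1, Add(4, 125))) = Mul(-1, Mul(-1, 129)) = Mul(-1, -129) = 129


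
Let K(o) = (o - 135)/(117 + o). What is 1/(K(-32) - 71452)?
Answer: -85/6073587 ≈ -1.3995e-5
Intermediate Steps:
K(o) = (-135 + o)/(117 + o)
1/(K(-32) - 71452) = 1/((-135 - 32)/(117 - 32) - 71452) = 1/(-167/85 - 71452) = 1/(-6073587/85) = -85/6073587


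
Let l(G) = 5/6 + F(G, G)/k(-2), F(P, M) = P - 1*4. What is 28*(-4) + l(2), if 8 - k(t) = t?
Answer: -3341/30 ≈ -111.37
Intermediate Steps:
F(P, M) = -4 + P (F(P, M) = P - 4 = -4 + P)
k(t) = 8 - t
l(G) = 13/30 + G/10 (l(G) = 5/6 + (-4 + G)/(8 - 1*(-2)) = 5*(⅙) + (-4 + G)/(8 + 2) = ⅚ + (-4 + G)/10 = ⅚ + (-4 + G)*(⅒) = ⅚ + (-⅖ + G/10) = 13/30 + G/10)
28*(-4) + l(2) = 28*(-4) + (13/30 + (⅒)*2) = -112 + (13/30 + ⅕) = -112 + 19/30 = -3341/30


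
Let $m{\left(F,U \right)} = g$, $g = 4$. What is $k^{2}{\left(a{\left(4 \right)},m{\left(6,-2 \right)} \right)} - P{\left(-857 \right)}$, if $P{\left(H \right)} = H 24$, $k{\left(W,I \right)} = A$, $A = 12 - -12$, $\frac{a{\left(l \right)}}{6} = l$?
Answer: $21144$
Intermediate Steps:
$a{\left(l \right)} = 6 l$
$A = 24$ ($A = 12 + 12 = 24$)
$m{\left(F,U \right)} = 4$
$k{\left(W,I \right)} = 24$
$P{\left(H \right)} = 24 H$
$k^{2}{\left(a{\left(4 \right)},m{\left(6,-2 \right)} \right)} - P{\left(-857 \right)} = 24^{2} - 24 \left(-857\right) = 576 - -20568 = 576 + 20568 = 21144$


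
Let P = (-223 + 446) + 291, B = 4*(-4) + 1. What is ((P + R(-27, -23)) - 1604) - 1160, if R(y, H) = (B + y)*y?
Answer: -1116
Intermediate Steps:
B = -15 (B = -16 + 1 = -15)
P = 514 (P = 223 + 291 = 514)
R(y, H) = y*(-15 + y) (R(y, H) = (-15 + y)*y = y*(-15 + y))
((P + R(-27, -23)) - 1604) - 1160 = ((514 - 27*(-15 - 27)) - 1604) - 1160 = ((514 - 27*(-42)) - 1604) - 1160 = ((514 + 1134) - 1604) - 1160 = (1648 - 1604) - 1160 = 44 - 1160 = -1116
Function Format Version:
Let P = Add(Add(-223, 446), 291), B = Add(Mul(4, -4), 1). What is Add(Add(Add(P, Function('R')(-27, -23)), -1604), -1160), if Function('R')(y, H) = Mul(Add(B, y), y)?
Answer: -1116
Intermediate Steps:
B = -15 (B = Add(-16, 1) = -15)
P = 514 (P = Add(223, 291) = 514)
Function('R')(y, H) = Mul(y, Add(-15, y)) (Function('R')(y, H) = Mul(Add(-15, y), y) = Mul(y, Add(-15, y)))
Add(Add(Add(P, Function('R')(-27, -23)), -1604), -1160) = Add(Add(Add(514, Mul(-27, Add(-15, -27))), -1604), -1160) = Add(Add(Add(514, Mul(-27, -42)), -1604), -1160) = Add(Add(Add(514, 1134), -1604), -1160) = Add(Add(1648, -1604), -1160) = Add(44, -1160) = -1116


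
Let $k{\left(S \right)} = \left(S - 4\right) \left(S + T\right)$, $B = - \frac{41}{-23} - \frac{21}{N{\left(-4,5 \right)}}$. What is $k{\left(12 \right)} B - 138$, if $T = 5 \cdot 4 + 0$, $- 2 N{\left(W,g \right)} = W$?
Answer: $- \frac{54502}{23} \approx -2369.7$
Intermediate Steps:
$N{\left(W,g \right)} = - \frac{W}{2}$
$T = 20$ ($T = 20 + 0 = 20$)
$B = - \frac{401}{46}$ ($B = - \frac{41}{-23} - \frac{21}{\left(- \frac{1}{2}\right) \left(-4\right)} = \left(-41\right) \left(- \frac{1}{23}\right) - \frac{21}{2} = \frac{41}{23} - \frac{21}{2} = - \frac{401}{46} \approx -8.7174$)
$k{\left(S \right)} = \left(-4 + S\right) \left(20 + S\right)$ ($k{\left(S \right)} = \left(S - 4\right) \left(S + 20\right) = \left(-4 + S\right) \left(20 + S\right)$)
$k{\left(12 \right)} B - 138 = \left(-80 + 12^{2} + 16 \cdot 12\right) \left(- \frac{401}{46}\right) - 138 = \left(-80 + 144 + 192\right) \left(- \frac{401}{46}\right) - 138 = 256 \left(- \frac{401}{46}\right) - 138 = - \frac{51328}{23} - 138 = - \frac{54502}{23}$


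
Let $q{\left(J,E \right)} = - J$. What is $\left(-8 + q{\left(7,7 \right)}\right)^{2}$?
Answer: $225$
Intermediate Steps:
$\left(-8 + q{\left(7,7 \right)}\right)^{2} = \left(-8 - 7\right)^{2} = \left(-15\right)^{2} = 225$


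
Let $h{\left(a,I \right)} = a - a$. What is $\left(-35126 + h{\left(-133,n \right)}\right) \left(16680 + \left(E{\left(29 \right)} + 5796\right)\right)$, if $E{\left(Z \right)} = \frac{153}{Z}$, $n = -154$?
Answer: $- \frac{22900641582}{29} \approx -7.8968 \cdot 10^{8}$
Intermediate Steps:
$h{\left(a,I \right)} = 0$
$\left(-35126 + h{\left(-133,n \right)}\right) \left(16680 + \left(E{\left(29 \right)} + 5796\right)\right) = \left(-35126 + 0\right) \left(16680 + \left(\frac{153}{29} + 5796\right)\right) = - 35126 \left(16680 + \left(153 \cdot \frac{1}{29} + 5796\right)\right) = - 35126 \left(16680 + \left(\frac{153}{29} + 5796\right)\right) = - 35126 \left(16680 + \frac{168237}{29}\right) = \left(-35126\right) \frac{651957}{29} = - \frac{22900641582}{29}$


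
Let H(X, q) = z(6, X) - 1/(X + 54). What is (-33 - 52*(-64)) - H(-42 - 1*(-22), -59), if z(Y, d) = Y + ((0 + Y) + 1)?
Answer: 111589/34 ≈ 3282.0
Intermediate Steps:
z(Y, d) = 1 + 2*Y (z(Y, d) = Y + (Y + 1) = Y + (1 + Y) = 1 + 2*Y)
H(X, q) = 13 - 1/(54 + X) (H(X, q) = (1 + 2*6) - 1/(X + 54) = (1 + 12) - 1/(54 + X) = 13 - 1/(54 + X))
(-33 - 52*(-64)) - H(-42 - 1*(-22), -59) = (-33 - 52*(-64)) - (701 + 13*(-42 - 1*(-22)))/(54 + (-42 - 1*(-22))) = (-33 + 3328) - (701 + 13*(-42 + 22))/(54 + (-42 + 22)) = 3295 - (701 + 13*(-20))/(54 - 20) = 3295 - (701 - 260)/34 = 3295 - 441/34 = 111589/34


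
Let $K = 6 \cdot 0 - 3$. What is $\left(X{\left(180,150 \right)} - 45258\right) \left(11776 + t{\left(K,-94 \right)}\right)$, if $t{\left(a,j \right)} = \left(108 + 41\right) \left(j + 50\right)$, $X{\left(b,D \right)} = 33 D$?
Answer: $-210407760$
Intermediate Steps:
$K = -3$ ($K = 0 - 3 = -3$)
$t{\left(a,j \right)} = 7450 + 149 j$ ($t{\left(a,j \right)} = 149 \left(50 + j\right) = 7450 + 149 j$)
$\left(X{\left(180,150 \right)} - 45258\right) \left(11776 + t{\left(K,-94 \right)}\right) = \left(33 \cdot 150 - 45258\right) \left(11776 + \left(7450 + 149 \left(-94\right)\right)\right) = \left(4950 - 45258\right) \left(11776 + \left(7450 - 14006\right)\right) = - 40308 \left(11776 - 6556\right) = \left(-40308\right) 5220 = -210407760$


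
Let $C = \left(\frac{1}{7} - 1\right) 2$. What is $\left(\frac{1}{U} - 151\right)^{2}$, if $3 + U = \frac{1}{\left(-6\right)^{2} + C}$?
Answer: $\frac{11643057409}{508369} \approx 22903.0$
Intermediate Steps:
$C = - \frac{12}{7}$ ($C = \left(\frac{1}{7} - 1\right) 2 = \left(- \frac{6}{7}\right) 2 = - \frac{12}{7} \approx -1.7143$)
$U = - \frac{713}{240}$ ($U = -3 + \frac{1}{\left(-6\right)^{2} - \frac{12}{7}} = -3 + \frac{1}{36 - \frac{12}{7}} = -3 + \frac{1}{\frac{240}{7}} = -3 + \frac{7}{240} = - \frac{713}{240} \approx -2.9708$)
$\left(\frac{1}{U} - 151\right)^{2} = \left(\frac{1}{- \frac{713}{240}} - 151\right)^{2} = \left(- \frac{240}{713} - 151\right)^{2} = \left(- \frac{107903}{713}\right)^{2} = \frac{11643057409}{508369}$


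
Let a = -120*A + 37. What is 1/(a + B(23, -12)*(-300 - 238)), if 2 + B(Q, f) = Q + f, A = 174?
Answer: -1/25685 ≈ -3.8933e-5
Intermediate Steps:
B(Q, f) = -2 + Q + f (B(Q, f) = -2 + (Q + f) = -2 + Q + f)
a = -20843 (a = -120*174 + 37 = -20880 + 37 = -20843)
1/(a + B(23, -12)*(-300 - 238)) = 1/(-20843 + (-2 + 23 - 12)*(-300 - 238)) = 1/(-20843 + 9*(-538)) = 1/(-20843 - 4842) = 1/(-25685) = -1/25685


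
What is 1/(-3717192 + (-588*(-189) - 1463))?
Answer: -1/3607523 ≈ -2.7720e-7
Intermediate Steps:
1/(-3717192 + (-588*(-189) - 1463)) = 1/(-3717192 + (111132 - 1463)) = 1/(-3717192 + 109669) = 1/(-3607523) = -1/3607523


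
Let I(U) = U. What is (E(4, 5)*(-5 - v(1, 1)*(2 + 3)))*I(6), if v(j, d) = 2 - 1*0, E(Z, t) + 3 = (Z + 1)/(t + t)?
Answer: 225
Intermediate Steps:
E(Z, t) = -3 + (1 + Z)/(2*t) (E(Z, t) = -3 + (Z + 1)/(t + t) = -3 + (1 + Z)/((2*t)) = -3 + (1 + Z)*(1/(2*t)) = -3 + (1 + Z)/(2*t))
v(j, d) = 2 (v(j, d) = 2 + 0 = 2)
(E(4, 5)*(-5 - v(1, 1)*(2 + 3)))*I(6) = (((½)*(1 + 4 - 6*5)/5)*(-5 - 2*(2 + 3)))*6 = (((½)*(⅕)*(1 + 4 - 30))*(-5 - 2*5))*6 = (((½)*(⅕)*(-25))*(-5 - 1*10))*6 = -5*(-5 - 10)/2*6 = -5/2*(-15)*6 = (75/2)*6 = 225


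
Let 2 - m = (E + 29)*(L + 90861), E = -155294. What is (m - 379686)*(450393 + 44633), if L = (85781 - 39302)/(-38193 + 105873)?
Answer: 5251562328007727571/752 ≈ 6.9835e+15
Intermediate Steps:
L = 15493/22560 (L = 46479/67680 = 46479*(1/67680) = 15493/22560 ≈ 0.68675)
m = 21217890251211/1504 (m = 2 - (-155294 + 29)*(15493/22560 + 90861) = 2 - (-155265)*2049839653/22560 = 2 - 1*(-21217890248203/1504) = 2 + 21217890248203/1504 = 21217890251211/1504 ≈ 1.4108e+10)
(m - 379686)*(450393 + 44633) = (21217890251211/1504 - 379686)*(450393 + 44633) = (21217319203467/1504)*495026 = 5251562328007727571/752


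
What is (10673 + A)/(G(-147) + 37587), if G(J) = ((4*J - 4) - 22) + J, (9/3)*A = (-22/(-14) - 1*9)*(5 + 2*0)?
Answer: 223873/773346 ≈ 0.28949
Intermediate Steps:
A = -260/21 (A = ((-22/(-14) - 1*9)*(5 + 2*0))/3 = ((-22*(-1/14) - 9)*(5 + 0))/3 = ((11/7 - 9)*5)/3 = (-52/7*5)/3 = (⅓)*(-260/7) = -260/21 ≈ -12.381)
G(J) = -26 + 5*J (G(J) = ((-4 + 4*J) - 22) + J = (-26 + 4*J) + J = -26 + 5*J)
(10673 + A)/(G(-147) + 37587) = (10673 - 260/21)/((-26 + 5*(-147)) + 37587) = 223873/(21*((-26 - 735) + 37587)) = 223873/(21*(-761 + 37587)) = (223873/21)/36826 = (223873/21)*(1/36826) = 223873/773346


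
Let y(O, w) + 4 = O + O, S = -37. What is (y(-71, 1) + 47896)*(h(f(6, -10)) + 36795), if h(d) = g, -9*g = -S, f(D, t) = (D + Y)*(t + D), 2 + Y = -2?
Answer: 15810884500/9 ≈ 1.7568e+9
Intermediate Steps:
Y = -4 (Y = -2 - 2 = -4)
f(D, t) = (-4 + D)*(D + t) (f(D, t) = (D - 4)*(t + D) = (-4 + D)*(D + t))
g = -37/9 (g = -(-1)*(-37)/9 = -⅑*37 = -37/9 ≈ -4.1111)
y(O, w) = -4 + 2*O (y(O, w) = -4 + (O + O) = -4 + 2*O)
h(d) = -37/9
(y(-71, 1) + 47896)*(h(f(6, -10)) + 36795) = ((-4 + 2*(-71)) + 47896)*(-37/9 + 36795) = ((-4 - 142) + 47896)*(331118/9) = (-146 + 47896)*(331118/9) = 47750*(331118/9) = 15810884500/9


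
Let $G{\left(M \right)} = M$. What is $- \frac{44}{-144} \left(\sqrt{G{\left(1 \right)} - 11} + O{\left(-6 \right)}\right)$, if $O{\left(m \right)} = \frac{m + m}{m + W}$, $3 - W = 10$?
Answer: $\frac{11}{39} + \frac{11 i \sqrt{10}}{36} \approx 0.28205 + 0.96625 i$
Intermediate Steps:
$W = -7$ ($W = 3 - 10 = -7$)
$O{\left(m \right)} = \frac{2 m}{-7 + m}$ ($O{\left(m \right)} = \frac{m + m}{m - 7} = \frac{2 m}{-7 + m}$)
$- \frac{44}{-144} \left(\sqrt{G{\left(1 \right)} - 11} + O{\left(-6 \right)}\right) = - \frac{44}{-144} \left(\sqrt{1 - 11} + 2 \left(-6\right) \frac{1}{-7 - 6}\right) = \left(-44\right) \left(- \frac{1}{144}\right) \left(\sqrt{-10} + 2 \left(-6\right) \frac{1}{-13}\right) = \frac{11 \left(i \sqrt{10} + 2 \left(-6\right) \left(- \frac{1}{13}\right)\right)}{36} = \frac{11 \left(i \sqrt{10} + \frac{12}{13}\right)}{36} = \frac{11 \left(\frac{12}{13} + i \sqrt{10}\right)}{36} = \frac{11}{39} + \frac{11 i \sqrt{10}}{36}$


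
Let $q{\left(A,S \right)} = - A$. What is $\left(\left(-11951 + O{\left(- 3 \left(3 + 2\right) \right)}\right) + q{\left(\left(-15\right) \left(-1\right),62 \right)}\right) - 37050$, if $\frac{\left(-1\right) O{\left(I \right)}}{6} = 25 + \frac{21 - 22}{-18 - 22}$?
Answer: $- \frac{983323}{20} \approx -49166.0$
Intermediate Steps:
$O{\left(I \right)} = - \frac{3003}{20}$ ($O{\left(I \right)} = - 6 \left(25 + \frac{21 - 22}{-18 - 22}\right) = - 6 \left(25 - \frac{1}{-40}\right) = - 6 \left(25 - - \frac{1}{40}\right) = - 6 \left(25 + \frac{1}{40}\right) = \left(-6\right) \frac{1001}{40} = - \frac{3003}{20}$)
$\left(\left(-11951 + O{\left(- 3 \left(3 + 2\right) \right)}\right) + q{\left(\left(-15\right) \left(-1\right),62 \right)}\right) - 37050 = \left(\left(-11951 - \frac{3003}{20}\right) - \left(-15\right) \left(-1\right)\right) - 37050 = \left(- \frac{242023}{20} - 15\right) - 37050 = - \frac{242323}{20} - 37050 = - \frac{983323}{20}$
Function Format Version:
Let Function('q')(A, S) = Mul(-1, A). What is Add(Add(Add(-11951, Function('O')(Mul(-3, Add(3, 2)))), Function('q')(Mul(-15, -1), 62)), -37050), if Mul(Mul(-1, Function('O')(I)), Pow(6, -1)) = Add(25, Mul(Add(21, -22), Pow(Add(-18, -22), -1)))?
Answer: Rational(-983323, 20) ≈ -49166.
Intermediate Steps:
Function('O')(I) = Rational(-3003, 20) (Function('O')(I) = Mul(-6, Add(25, Mul(Add(21, -22), Pow(Add(-18, -22), -1)))) = Mul(-6, Add(25, Mul(-1, Pow(-40, -1)))) = Mul(-6, Add(25, Mul(-1, Rational(-1, 40)))) = Mul(-6, Add(25, Rational(1, 40))) = Mul(-6, Rational(1001, 40)) = Rational(-3003, 20))
Add(Add(Add(-11951, Function('O')(Mul(-3, Add(3, 2)))), Function('q')(Mul(-15, -1), 62)), -37050) = Add(Add(Add(-11951, Rational(-3003, 20)), Mul(-1, Mul(-15, -1))), -37050) = Add(Add(Rational(-242023, 20), Mul(-1, 15)), -37050) = Add(Add(Rational(-242023, 20), -15), -37050) = Add(Rational(-242323, 20), -37050) = Rational(-983323, 20)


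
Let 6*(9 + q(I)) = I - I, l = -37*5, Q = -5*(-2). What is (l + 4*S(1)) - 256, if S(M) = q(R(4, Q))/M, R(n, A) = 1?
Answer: -477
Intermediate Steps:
Q = 10
l = -185
q(I) = -9 (q(I) = -9 + (I - I)/6 = -9 + (1/6)*0 = -9 + 0 = -9)
S(M) = -9/M
(l + 4*S(1)) - 256 = (-185 + 4*(-9/1)) - 256 = (-185 + 4*(-9*1)) - 256 = (-185 + 4*(-9)) - 256 = (-185 - 36) - 256 = -221 - 256 = -477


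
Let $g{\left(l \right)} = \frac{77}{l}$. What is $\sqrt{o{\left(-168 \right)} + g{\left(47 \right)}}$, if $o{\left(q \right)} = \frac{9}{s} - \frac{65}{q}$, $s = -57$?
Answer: $\frac{\sqrt{10506968346}}{75012} \approx 1.3665$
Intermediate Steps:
$o{\left(q \right)} = - \frac{3}{19} - \frac{65}{q}$ ($o{\left(q \right)} = \frac{9}{-57} - \frac{65}{q} = 9 \left(- \frac{1}{57}\right) - \frac{65}{q} = - \frac{3}{19} - \frac{65}{q}$)
$\sqrt{o{\left(-168 \right)} + g{\left(47 \right)}} = \sqrt{\left(- \frac{3}{19} - \frac{65}{-168}\right) + \frac{77}{47}} = \sqrt{\left(- \frac{3}{19} - - \frac{65}{168}\right) + 77 \cdot \frac{1}{47}} = \sqrt{\left(- \frac{3}{19} + \frac{65}{168}\right) + \frac{77}{47}} = \sqrt{\frac{731}{3192} + \frac{77}{47}} = \sqrt{\frac{280141}{150024}} = \frac{\sqrt{10506968346}}{75012}$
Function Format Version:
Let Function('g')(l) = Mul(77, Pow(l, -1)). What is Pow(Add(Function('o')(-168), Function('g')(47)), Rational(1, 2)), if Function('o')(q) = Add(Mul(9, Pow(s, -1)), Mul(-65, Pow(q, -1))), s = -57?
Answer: Mul(Rational(1, 75012), Pow(10506968346, Rational(1, 2))) ≈ 1.3665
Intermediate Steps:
Function('o')(q) = Add(Rational(-3, 19), Mul(-65, Pow(q, -1))) (Function('o')(q) = Add(Mul(9, Pow(-57, -1)), Mul(-65, Pow(q, -1))) = Add(Mul(9, Rational(-1, 57)), Mul(-65, Pow(q, -1))) = Add(Rational(-3, 19), Mul(-65, Pow(q, -1))))
Pow(Add(Function('o')(-168), Function('g')(47)), Rational(1, 2)) = Pow(Add(Add(Rational(-3, 19), Mul(-65, Pow(-168, -1))), Mul(77, Pow(47, -1))), Rational(1, 2)) = Pow(Add(Add(Rational(-3, 19), Mul(-65, Rational(-1, 168))), Mul(77, Rational(1, 47))), Rational(1, 2)) = Pow(Add(Add(Rational(-3, 19), Rational(65, 168)), Rational(77, 47)), Rational(1, 2)) = Pow(Add(Rational(731, 3192), Rational(77, 47)), Rational(1, 2)) = Pow(Rational(280141, 150024), Rational(1, 2)) = Mul(Rational(1, 75012), Pow(10506968346, Rational(1, 2)))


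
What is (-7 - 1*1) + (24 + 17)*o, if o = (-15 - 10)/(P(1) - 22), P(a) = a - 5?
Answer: 817/26 ≈ 31.423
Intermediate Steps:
P(a) = -5 + a
o = 25/26 (o = (-15 - 10)/((-5 + 1) - 22) = -25/(-4 - 22) = -25/(-26) = -25*(-1/26) = 25/26 ≈ 0.96154)
(-7 - 1*1) + (24 + 17)*o = (-7 - 1*1) + (24 + 17)*(25/26) = (-7 - 1) + 41*(25/26) = -8 + 1025/26 = 817/26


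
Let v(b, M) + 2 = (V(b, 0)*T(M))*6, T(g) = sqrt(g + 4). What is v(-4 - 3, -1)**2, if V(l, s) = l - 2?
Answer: 8752 + 216*sqrt(3) ≈ 9126.1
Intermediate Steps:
V(l, s) = -2 + l
T(g) = sqrt(4 + g)
v(b, M) = -2 + 6*sqrt(4 + M)*(-2 + b) (v(b, M) = -2 + ((-2 + b)*sqrt(4 + M))*6 = -2 + (sqrt(4 + M)*(-2 + b))*6 = -2 + 6*sqrt(4 + M)*(-2 + b))
v(-4 - 3, -1)**2 = (-2 + 6*sqrt(4 - 1)*(-2 + (-4 - 3)))**2 = (-2 + 6*sqrt(3)*(-2 - 7))**2 = (-2 + 6*sqrt(3)*(-9))**2 = (-2 - 54*sqrt(3))**2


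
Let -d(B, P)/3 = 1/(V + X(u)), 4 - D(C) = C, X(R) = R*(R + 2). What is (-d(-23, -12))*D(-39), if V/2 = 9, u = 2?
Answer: 129/26 ≈ 4.9615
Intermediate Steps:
V = 18 (V = 2*9 = 18)
X(R) = R*(2 + R)
D(C) = 4 - C
d(B, P) = -3/26 (d(B, P) = -3/(18 + 2*(2 + 2)) = -3/(18 + 2*4) = -3/(18 + 8) = -3/26)
(-d(-23, -12))*D(-39) = (-1*(-3/26))*(4 - 1*(-39)) = 3*(4 + 39)/26 = (3/26)*43 = 129/26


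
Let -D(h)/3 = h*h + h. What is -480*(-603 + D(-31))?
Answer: 1628640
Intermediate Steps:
D(h) = -3*h - 3*h**2 (D(h) = -3*(h*h + h) = -3*(h**2 + h) = -3*(h + h**2) = -3*h - 3*h**2)
-480*(-603 + D(-31)) = -480*(-603 - 3*(-31)*(1 - 31)) = -480*(-603 - 3*(-31)*(-30)) = -480*(-603 - 2790) = -480*(-3393) = 1628640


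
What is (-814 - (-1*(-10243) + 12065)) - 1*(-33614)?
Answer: 10492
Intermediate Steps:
(-814 - (-1*(-10243) + 12065)) - 1*(-33614) = (-814 - (10243 + 12065)) + 33614 = (-814 - 1*22308) + 33614 = (-814 - 22308) + 33614 = -23122 + 33614 = 10492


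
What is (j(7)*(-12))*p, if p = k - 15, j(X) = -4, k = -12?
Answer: -1296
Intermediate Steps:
p = -27 (p = -12 - 15 = -27)
(j(7)*(-12))*p = -4*(-12)*(-27) = 48*(-27) = -1296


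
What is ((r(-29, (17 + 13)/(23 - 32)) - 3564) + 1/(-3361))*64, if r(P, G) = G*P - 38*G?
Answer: -2155772480/10083 ≈ -2.1380e+5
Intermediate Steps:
r(P, G) = -38*G + G*P
((r(-29, (17 + 13)/(23 - 32)) - 3564) + 1/(-3361))*64 = ((((17 + 13)/(23 - 32))*(-38 - 29) - 3564) + 1/(-3361))*64 = (((30/(-9))*(-67) - 3564) - 1/3361)*64 = (((30*(-1/9))*(-67) - 3564) - 1/3361)*64 = ((-10/3*(-67) - 3564) - 1/3361)*64 = ((670/3 - 3564) - 1/3361)*64 = (-10022/3 - 1/3361)*64 = -33683945/10083*64 = -2155772480/10083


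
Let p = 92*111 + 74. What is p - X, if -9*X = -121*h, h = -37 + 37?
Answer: 10286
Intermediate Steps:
h = 0
p = 10286 (p = 10212 + 74 = 10286)
X = 0 (X = -(-121)*0/9 = -1/9*0 = 0)
p - X = 10286 - 1*0 = 10286 + 0 = 10286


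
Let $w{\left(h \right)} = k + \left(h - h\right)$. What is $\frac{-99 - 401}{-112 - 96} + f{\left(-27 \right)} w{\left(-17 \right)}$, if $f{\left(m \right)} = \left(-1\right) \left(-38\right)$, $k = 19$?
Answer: $\frac{37669}{52} \approx 724.4$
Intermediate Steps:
$w{\left(h \right)} = 19$ ($w{\left(h \right)} = 19 + \left(h - h\right) = 19 + 0 = 19$)
$f{\left(m \right)} = 38$
$\frac{-99 - 401}{-112 - 96} + f{\left(-27 \right)} w{\left(-17 \right)} = \frac{-99 - 401}{-112 - 96} + 38 \cdot 19 = - \frac{500}{-208} + 722 = \left(-500\right) \left(- \frac{1}{208}\right) + 722 = \frac{125}{52} + 722 = \frac{37669}{52}$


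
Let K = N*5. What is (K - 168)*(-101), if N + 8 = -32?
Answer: 37168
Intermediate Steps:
N = -40 (N = -8 - 32 = -40)
K = -200 (K = -40*5 = -200)
(K - 168)*(-101) = (-200 - 168)*(-101) = -368*(-101) = 37168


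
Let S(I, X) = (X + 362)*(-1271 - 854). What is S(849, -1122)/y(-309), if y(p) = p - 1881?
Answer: -161500/219 ≈ -737.44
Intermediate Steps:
S(I, X) = -769250 - 2125*X (S(I, X) = (362 + X)*(-2125) = -769250 - 2125*X)
y(p) = -1881 + p
S(849, -1122)/y(-309) = (-769250 - 2125*(-1122))/(-1881 - 309) = (-769250 + 2384250)/(-2190) = 1615000*(-1/2190) = -161500/219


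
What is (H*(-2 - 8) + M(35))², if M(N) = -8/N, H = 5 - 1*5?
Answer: 64/1225 ≈ 0.052245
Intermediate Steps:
H = 0 (H = 5 - 5 = 0)
(H*(-2 - 8) + M(35))² = (0*(-2 - 8) - 8/35)² = (0*(-10) - 8*1/35)² = (0 - 8/35)² = (-8/35)² = 64/1225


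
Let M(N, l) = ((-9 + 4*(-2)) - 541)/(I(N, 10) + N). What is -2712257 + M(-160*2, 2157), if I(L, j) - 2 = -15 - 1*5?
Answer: -458371154/169 ≈ -2.7123e+6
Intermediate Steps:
I(L, j) = -18 (I(L, j) = 2 + (-15 - 1*5) = 2 + (-15 - 5) = 2 - 20 = -18)
M(N, l) = -558/(-18 + N) (M(N, l) = ((-9 + 4*(-2)) - 541)/(-18 + N) = ((-9 - 8) - 541)/(-18 + N) = (-17 - 541)/(-18 + N) = -558/(-18 + N))
-2712257 + M(-160*2, 2157) = -2712257 - 558/(-18 - 160*2) = -2712257 - 558/(-18 - 320) = -2712257 - 558/(-338) = -2712257 - 558*(-1/338) = -2712257 + 279/169 = -458371154/169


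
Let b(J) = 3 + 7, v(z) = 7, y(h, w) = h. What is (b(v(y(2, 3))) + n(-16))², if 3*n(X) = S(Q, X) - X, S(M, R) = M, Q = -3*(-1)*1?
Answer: 2401/9 ≈ 266.78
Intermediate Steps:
Q = 3 (Q = 3*1 = 3)
b(J) = 10
n(X) = 1 - X/3 (n(X) = (3 - X)/3 = 1 - X/3)
(b(v(y(2, 3))) + n(-16))² = (10 + (1 - ⅓*(-16)))² = (10 + (1 + 16/3))² = (10 + 19/3)² = (49/3)² = 2401/9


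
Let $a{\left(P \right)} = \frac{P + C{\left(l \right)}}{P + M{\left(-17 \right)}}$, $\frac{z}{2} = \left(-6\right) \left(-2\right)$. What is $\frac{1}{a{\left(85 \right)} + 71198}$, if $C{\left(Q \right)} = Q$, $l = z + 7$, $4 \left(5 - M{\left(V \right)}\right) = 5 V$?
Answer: $\frac{445}{31683574} \approx 1.4045 \cdot 10^{-5}$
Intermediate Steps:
$z = 24$ ($z = 2 \left(\left(-6\right) \left(-2\right)\right) = 2 \cdot 12 = 24$)
$M{\left(V \right)} = 5 - \frac{5 V}{4}$
$l = 31$ ($l = 24 + 7 = 31$)
$a{\left(P \right)} = \frac{31 + P}{\frac{105}{4} + P}$ ($a{\left(P \right)} = \frac{P + 31}{P + \left(5 - - \frac{85}{4}\right)} = \frac{31 + P}{P + \left(5 + \frac{85}{4}\right)} = \frac{31 + P}{P + \frac{105}{4}} = \frac{31 + P}{\frac{105}{4} + P}$)
$\frac{1}{a{\left(85 \right)} + 71198} = \frac{1}{\frac{4 \left(31 + 85\right)}{105 + 4 \cdot 85} + 71198} = \frac{1}{4 \frac{1}{105 + 340} \cdot 116 + 71198} = \frac{1}{4 \cdot \frac{1}{445} \cdot 116 + 71198} = \frac{1}{\frac{464}{445} + 71198} = \frac{1}{\frac{31683574}{445}} = \frac{445}{31683574}$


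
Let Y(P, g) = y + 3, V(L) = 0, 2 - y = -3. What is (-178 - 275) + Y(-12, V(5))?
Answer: -445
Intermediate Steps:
y = 5 (y = 2 - 1*(-3) = 2 + 3 = 5)
Y(P, g) = 8 (Y(P, g) = 5 + 3 = 8)
(-178 - 275) + Y(-12, V(5)) = (-178 - 275) + 8 = -453 + 8 = -445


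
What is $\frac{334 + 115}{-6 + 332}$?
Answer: $\frac{449}{326} \approx 1.3773$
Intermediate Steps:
$\frac{334 + 115}{-6 + 332} = \frac{449}{326}$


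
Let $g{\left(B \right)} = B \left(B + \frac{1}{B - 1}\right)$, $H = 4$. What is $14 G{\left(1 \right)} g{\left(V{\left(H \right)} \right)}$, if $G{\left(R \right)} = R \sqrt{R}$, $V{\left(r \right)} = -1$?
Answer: $21$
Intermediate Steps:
$g{\left(B \right)} = B \left(B + \frac{1}{-1 + B}\right)$
$G{\left(R \right)} = R^{\frac{3}{2}}$
$14 G{\left(1 \right)} g{\left(V{\left(H \right)} \right)} = 14 \cdot 1^{\frac{3}{2}} \left(- \frac{1 + \left(-1\right)^{2} - -1}{-1 - 1}\right) = 14 \cdot 1 \left(- \frac{1 + 1 + 1}{-2}\right) = 14 \left(\left(-1\right) \left(- \frac{1}{2}\right) 3\right) = 14 \cdot \frac{3}{2} = 21$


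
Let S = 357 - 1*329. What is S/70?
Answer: 2/5 ≈ 0.40000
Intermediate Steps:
S = 28 (S = 357 - 329 = 28)
S/70 = 28/70 = 28*(1/70) = 2/5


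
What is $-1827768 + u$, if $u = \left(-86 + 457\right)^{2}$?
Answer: $-1690127$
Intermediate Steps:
$u = 137641$ ($u = 371^{2} = 137641$)
$-1827768 + u = -1827768 + 137641 = -1690127$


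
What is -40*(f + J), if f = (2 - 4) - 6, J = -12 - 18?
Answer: 1520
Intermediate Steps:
J = -30
f = -8 (f = -2 - 6 = -8)
-40*(f + J) = -40*(-8 - 30) = -40*(-38) = 1520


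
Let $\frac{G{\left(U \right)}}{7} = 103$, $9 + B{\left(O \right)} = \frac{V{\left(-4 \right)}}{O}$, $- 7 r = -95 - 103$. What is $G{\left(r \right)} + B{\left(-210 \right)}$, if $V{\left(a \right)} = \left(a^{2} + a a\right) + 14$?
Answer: $\frac{74737}{105} \approx 711.78$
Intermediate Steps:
$r = \frac{198}{7}$ ($r = - \frac{-95 - 103}{7} = \left(- \frac{1}{7}\right) \left(-198\right) = \frac{198}{7} \approx 28.286$)
$V{\left(a \right)} = 14 + 2 a^{2}$ ($V{\left(a \right)} = \left(a^{2} + a^{2}\right) + 14 = 2 a^{2} + 14 = 14 + 2 a^{2}$)
$B{\left(O \right)} = -9 + \frac{46}{O}$ ($B{\left(O \right)} = -9 + \frac{14 + 2 \left(-4\right)^{2}}{O} = -9 + \frac{14 + 2 \cdot 16}{O} = -9 + \frac{14 + 32}{O} = -9 + \frac{46}{O}$)
$G{\left(U \right)} = 721$ ($G{\left(U \right)} = 7 \cdot 103 = 721$)
$G{\left(r \right)} + B{\left(-210 \right)} = 721 - \left(9 - \frac{46}{-210}\right) = 721 + \left(-9 + 46 \left(- \frac{1}{210}\right)\right) = 721 - \frac{968}{105} = \frac{74737}{105}$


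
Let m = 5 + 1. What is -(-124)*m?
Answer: 744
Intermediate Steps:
m = 6
-(-124)*m = -(-124)*6 = -124*(-6) = 744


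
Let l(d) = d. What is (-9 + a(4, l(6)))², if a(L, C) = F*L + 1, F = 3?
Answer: 16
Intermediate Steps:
a(L, C) = 1 + 3*L (a(L, C) = 3*L + 1 = 1 + 3*L)
(-9 + a(4, l(6)))² = (-9 + (1 + 3*4))² = (-9 + (1 + 12))² = (-9 + 13)² = 4² = 16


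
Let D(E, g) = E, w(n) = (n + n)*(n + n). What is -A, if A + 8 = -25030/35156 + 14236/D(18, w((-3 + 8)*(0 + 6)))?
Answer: -123741953/158202 ≈ -782.18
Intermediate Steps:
w(n) = 4*n² (w(n) = (2*n)*(2*n) = 4*n²)
A = 123741953/158202 (A = -8 + (-25030/35156 + 14236/18) = -8 + (-25030*1/35156 + 14236*(1/18)) = -8 + (-12515/17578 + 7118/9) = -8 + 125007569/158202 = 123741953/158202 ≈ 782.18)
-A = -1*123741953/158202 = -123741953/158202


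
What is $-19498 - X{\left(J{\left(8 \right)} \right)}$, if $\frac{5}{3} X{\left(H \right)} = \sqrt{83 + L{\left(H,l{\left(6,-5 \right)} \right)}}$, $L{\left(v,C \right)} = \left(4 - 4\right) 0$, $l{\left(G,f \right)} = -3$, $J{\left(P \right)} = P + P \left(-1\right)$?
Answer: $-19498 - \frac{3 \sqrt{83}}{5} \approx -19503.0$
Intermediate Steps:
$J{\left(P \right)} = 0$ ($J{\left(P \right)} = P - P = 0$)
$L{\left(v,C \right)} = 0$ ($L{\left(v,C \right)} = 0 \cdot 0 = 0$)
$X{\left(H \right)} = \frac{3 \sqrt{83}}{5}$ ($X{\left(H \right)} = \frac{3 \sqrt{83 + 0}}{5} = \frac{3 \sqrt{83}}{5}$)
$-19498 - X{\left(J{\left(8 \right)} \right)} = -19498 - \frac{3 \sqrt{83}}{5}$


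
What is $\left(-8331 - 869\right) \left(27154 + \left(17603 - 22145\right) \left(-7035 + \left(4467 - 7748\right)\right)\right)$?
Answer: $-431318319200$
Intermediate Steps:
$\left(-8331 - 869\right) \left(27154 + \left(17603 - 22145\right) \left(-7035 + \left(4467 - 7748\right)\right)\right) = - 9200 \left(27154 - 4542 \left(-7035 - 3281\right)\right) = - 9200 \left(27154 - -46855272\right) = - 9200 \left(27154 + 46855272\right) = \left(-9200\right) 46882426 = -431318319200$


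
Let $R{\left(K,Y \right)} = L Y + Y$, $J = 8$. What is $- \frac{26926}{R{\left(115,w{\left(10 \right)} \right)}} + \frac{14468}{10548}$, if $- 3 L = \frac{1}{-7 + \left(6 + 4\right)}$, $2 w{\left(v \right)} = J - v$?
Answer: $\frac{319531847}{10548} \approx 30293.0$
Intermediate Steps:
$w{\left(v \right)} = 4 - \frac{v}{2}$ ($w{\left(v \right)} = \frac{8 - v}{2} = 4 - \frac{v}{2}$)
$L = - \frac{1}{9}$ ($L = - \frac{1}{3 \left(-7 + \left(6 + 4\right)\right)} = - \frac{1}{3 \left(-7 + 10\right)} = - \frac{1}{3 \cdot 3} = \left(- \frac{1}{3}\right) \frac{1}{3} = - \frac{1}{9} \approx -0.11111$)
$R{\left(K,Y \right)} = \frac{8 Y}{9}$ ($R{\left(K,Y \right)} = - \frac{Y}{9} + Y = \frac{8 Y}{9}$)
$- \frac{26926}{R{\left(115,w{\left(10 \right)} \right)}} + \frac{14468}{10548} = - \frac{26926}{\frac{8}{9} \left(4 - 5\right)} + \frac{14468}{10548} = - \frac{26926}{\frac{8}{9} \left(4 - 5\right)} + 14468 \cdot \frac{1}{10548} = - \frac{26926}{\frac{8}{9} \left(-1\right)} + \frac{3617}{2637} = - \frac{26926}{- \frac{8}{9}} + \frac{3617}{2637} = \left(-26926\right) \left(- \frac{9}{8}\right) + \frac{3617}{2637} = \frac{121167}{4} + \frac{3617}{2637} = \frac{319531847}{10548}$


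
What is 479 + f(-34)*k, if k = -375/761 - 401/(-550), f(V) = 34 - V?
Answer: 103605699/209275 ≈ 495.07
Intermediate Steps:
k = 98911/418550 (k = -375*1/761 - 401*(-1/550) = -375/761 + 401/550 = 98911/418550 ≈ 0.23632)
479 + f(-34)*k = 479 + (34 - 1*(-34))*(98911/418550) = 479 + (34 + 34)*(98911/418550) = 479 + 68*(98911/418550) = 479 + 3362974/209275 = 103605699/209275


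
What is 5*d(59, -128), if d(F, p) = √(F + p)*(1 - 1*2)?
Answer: -5*I*√69 ≈ -41.533*I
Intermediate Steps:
d(F, p) = -√(F + p) (d(F, p) = √(F + p)*(1 - 2) = √(F + p)*(-1) = -√(F + p))
5*d(59, -128) = 5*(-√(59 - 128)) = 5*(-√(-69)) = 5*(-I*√69) = -5*I*√69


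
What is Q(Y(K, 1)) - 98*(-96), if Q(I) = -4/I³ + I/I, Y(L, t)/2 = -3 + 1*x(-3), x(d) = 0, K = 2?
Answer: 508087/54 ≈ 9409.0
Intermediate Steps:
Y(L, t) = -6 (Y(L, t) = 2*(-3 + 1*0) = 2*(-3 + 0) = 2*(-3) = -6)
Q(I) = 1 - 4/I³ (Q(I) = -4/I³ + 1 = 1 - 4/I³)
Q(Y(K, 1)) - 98*(-96) = (1 - 4/(-6)³) - 98*(-96) = (1 - 4*(-1/216)) + 9408 = (1 + 1/54) + 9408 = 55/54 + 9408 = 508087/54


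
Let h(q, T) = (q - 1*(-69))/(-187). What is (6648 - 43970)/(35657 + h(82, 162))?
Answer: -3489607/3333854 ≈ -1.0467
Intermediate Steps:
h(q, T) = -69/187 - q/187 (h(q, T) = (q + 69)*(-1/187) = (69 + q)*(-1/187) = -69/187 - q/187)
(6648 - 43970)/(35657 + h(82, 162)) = (6648 - 43970)/(35657 + (-69/187 - 1/187*82)) = -37322/(35657 + (-69/187 - 82/187)) = -37322/(35657 - 151/187) = -37322/6667708/187 = -37322*187/6667708 = -3489607/3333854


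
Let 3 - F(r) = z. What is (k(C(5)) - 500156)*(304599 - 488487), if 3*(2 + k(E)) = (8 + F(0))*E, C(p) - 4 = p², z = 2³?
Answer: 91967721552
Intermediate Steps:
z = 8
F(r) = -5 (F(r) = 3 - 1*8 = 3 - 8 = -5)
C(p) = 4 + p²
k(E) = -2 + E (k(E) = -2 + ((8 - 5)*E)/3 = -2 + (3*E)/3 = -2 + E)
(k(C(5)) - 500156)*(304599 - 488487) = ((-2 + (4 + 5²)) - 500156)*(304599 - 488487) = ((-2 + (4 + 25)) - 500156)*(-183888) = ((-2 + 29) - 500156)*(-183888) = (27 - 500156)*(-183888) = -500129*(-183888) = 91967721552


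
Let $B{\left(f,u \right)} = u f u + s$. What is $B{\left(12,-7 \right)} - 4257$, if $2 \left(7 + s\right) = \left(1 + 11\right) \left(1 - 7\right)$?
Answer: $-3712$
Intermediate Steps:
$s = -43$ ($s = -7 + \frac{\left(1 + 11\right) \left(1 - 7\right)}{2} = -7 + \frac{12 \left(-6\right)}{2} = -7 + \frac{1}{2} \left(-72\right) = -7 - 36 = -43$)
$B{\left(f,u \right)} = -43 + f u^{2}$ ($B{\left(f,u \right)} = u f u - 43 = f u u - 43 = f u^{2} - 43 = -43 + f u^{2}$)
$B{\left(12,-7 \right)} - 4257 = \left(-43 + 12 \left(-7\right)^{2}\right) - 4257 = \left(-43 + 12 \cdot 49\right) - 4257 = \left(-43 + 588\right) - 4257 = 545 - 4257 = -3712$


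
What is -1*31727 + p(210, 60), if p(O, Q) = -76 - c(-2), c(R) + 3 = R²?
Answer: -31804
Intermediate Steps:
c(R) = -3 + R²
p(O, Q) = -77 (p(O, Q) = -76 - (-3 + (-2)²) = -76 - (-3 + 4) = -76 - 1*1 = -76 - 1 = -77)
-1*31727 + p(210, 60) = -1*31727 - 77 = -31727 - 77 = -31804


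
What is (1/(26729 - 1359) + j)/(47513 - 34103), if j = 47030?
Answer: 1193151101/340211700 ≈ 3.5071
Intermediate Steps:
(1/(26729 - 1359) + j)/(47513 - 34103) = (1/(26729 - 1359) + 47030)/(47513 - 34103) = (1/25370 + 47030)/13410 = (1/25370 + 47030)*(1/13410) = (1193151101/25370)*(1/13410) = 1193151101/340211700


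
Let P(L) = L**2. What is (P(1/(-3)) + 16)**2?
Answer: 21025/81 ≈ 259.57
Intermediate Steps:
(P(1/(-3)) + 16)**2 = ((1/(-3))**2 + 16)**2 = ((-1/3)**2 + 16)**2 = (1/9 + 16)**2 = (145/9)**2 = 21025/81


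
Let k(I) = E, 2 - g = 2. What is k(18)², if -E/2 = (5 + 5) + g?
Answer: 400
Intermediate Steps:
g = 0 (g = 2 - 1*2 = 2 - 2 = 0)
E = -20 (E = -2*((5 + 5) + 0) = -2*(10 + 0) = -2*10 = -20)
k(I) = -20
k(18)² = (-20)² = 400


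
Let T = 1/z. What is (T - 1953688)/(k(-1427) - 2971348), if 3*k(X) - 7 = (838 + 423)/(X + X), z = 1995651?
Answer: 11127401838671498/16923561425075403 ≈ 0.65751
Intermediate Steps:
k(X) = 7/3 + 1261/(6*X) (k(X) = 7/3 + ((838 + 423)/(X + X))/3 = 7/3 + (1261/((2*X)))/3 = 7/3 + (1261*(1/(2*X)))/3 = 7/3 + (1261/(2*X))/3 = 7/3 + 1261/(6*X))
T = 1/1995651 ≈ 5.0109e-7
(T - 1953688)/(k(-1427) - 2971348) = (1/1995651 - 1953688)/((⅙)*(1261 + 14*(-1427))/(-1427) - 2971348) = -3898879410887/(1995651*((⅙)*(-1/1427)*(1261 - 19978) - 2971348)) = -3898879410887/(1995651*((⅙)*(-1/1427)*(-18717) - 2971348)) = -3898879410887/(1995651*(6239/2854 - 2971348)) = -3898879410887/(1995651*(-8480220953/2854)) = -3898879410887/1995651*(-2854/8480220953) = 11127401838671498/16923561425075403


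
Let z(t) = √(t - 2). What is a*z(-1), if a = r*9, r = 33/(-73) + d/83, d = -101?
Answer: -91008*I*√3/6059 ≈ -26.016*I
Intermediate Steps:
z(t) = √(-2 + t)
r = -10112/6059 (r = 33/(-73) - 101/83 = 33*(-1/73) - 101*1/83 = -33/73 - 101/83 = -10112/6059 ≈ -1.6689)
a = -91008/6059 (a = -10112/6059*9 = -91008/6059 ≈ -15.020)
a*z(-1) = -91008*√(-2 - 1)/6059 = -91008*I*√3/6059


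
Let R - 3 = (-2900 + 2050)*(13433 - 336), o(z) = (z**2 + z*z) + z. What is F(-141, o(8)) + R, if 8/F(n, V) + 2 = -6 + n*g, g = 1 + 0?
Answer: -1658734611/149 ≈ -1.1132e+7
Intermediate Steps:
g = 1
o(z) = z + 2*z**2 (o(z) = (z**2 + z**2) + z = 2*z**2 + z = z + 2*z**2)
F(n, V) = 8/(-8 + n) (F(n, V) = 8/(-2 + (-6 + n*1)) = 8/(-2 + (-6 + n)) = 8/(-8 + n))
R = -11132447 (R = 3 + (-2900 + 2050)*(13433 - 336) = 3 - 850*13097 = 3 - 11132450 = -11132447)
F(-141, o(8)) + R = 8/(-8 - 141) - 11132447 = 8/(-149) - 11132447 = 8*(-1/149) - 11132447 = -8/149 - 11132447 = -1658734611/149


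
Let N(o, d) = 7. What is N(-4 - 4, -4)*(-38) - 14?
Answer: -280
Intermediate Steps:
N(-4 - 4, -4)*(-38) - 14 = 7*(-38) - 14 = -266 - 14 = -280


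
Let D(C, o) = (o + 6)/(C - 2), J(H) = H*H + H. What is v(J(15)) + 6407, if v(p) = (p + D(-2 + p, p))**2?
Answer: 898215317/13924 ≈ 64508.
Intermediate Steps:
J(H) = H + H**2 (J(H) = H**2 + H = H + H**2)
D(C, o) = (6 + o)/(-2 + C)
v(p) = (p + (6 + p)/(-4 + p))**2 (v(p) = (p + (6 + p)/(-2 + (-2 + p)))**2 = (p + (6 + p)/(-4 + p))**2)
v(J(15)) + 6407 = (6 + 15*(1 + 15) + (15*(1 + 15))*(-4 + 15*(1 + 15)))**2/(-4 + 15*(1 + 15))**2 + 6407 = (6 + 15*16 + (15*16)*(-4 + 15*16))**2/(-4 + 15*16)**2 + 6407 = (6 + 240 + 240*(-4 + 240))**2/(-4 + 240)**2 + 6407 = (6 + 240 + 240*236)**2/236**2 + 6407 = (6 + 240 + 56640)**2/55696 + 6407 = (1/55696)*56886**2 + 6407 = (1/55696)*3236016996 + 6407 = 809004249/13924 + 6407 = 898215317/13924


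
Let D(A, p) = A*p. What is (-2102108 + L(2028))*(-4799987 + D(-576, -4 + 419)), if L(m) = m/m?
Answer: 10592573929889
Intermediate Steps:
L(m) = 1
(-2102108 + L(2028))*(-4799987 + D(-576, -4 + 419)) = (-2102108 + 1)*(-4799987 - 576*(-4 + 419)) = -2102107*(-4799987 - 576*415) = -2102107*(-4799987 - 239040) = -2102107*(-5039027) = 10592573929889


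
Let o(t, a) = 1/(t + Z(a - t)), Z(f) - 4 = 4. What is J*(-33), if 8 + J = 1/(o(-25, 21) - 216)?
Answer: 970233/3673 ≈ 264.15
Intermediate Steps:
Z(f) = 8 (Z(f) = 4 + 4 = 8)
o(t, a) = 1/(8 + t) (o(t, a) = 1/(t + 8) = 1/(8 + t))
J = -29401/3673 (J = -8 + 1/(1/(8 - 25) - 216) = -8 + 1/(1/(-17) - 216) = -8 + 1/(-1/17 - 216) = -8 + 1/(-3673/17) = -8 - 17/3673 = -29401/3673 ≈ -8.0046)
J*(-33) = -29401/3673*(-33) = 970233/3673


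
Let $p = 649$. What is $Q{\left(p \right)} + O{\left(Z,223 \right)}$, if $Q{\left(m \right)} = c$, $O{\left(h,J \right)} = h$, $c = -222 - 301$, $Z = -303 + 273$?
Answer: $-553$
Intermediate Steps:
$Z = -30$
$c = -523$ ($c = -222 - 301 = -523$)
$Q{\left(m \right)} = -523$
$Q{\left(p \right)} + O{\left(Z,223 \right)} = -523 - 30 = -553$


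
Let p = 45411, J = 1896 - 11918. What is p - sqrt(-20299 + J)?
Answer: 45411 - 3*I*sqrt(3369) ≈ 45411.0 - 174.13*I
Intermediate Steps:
J = -10022
p - sqrt(-20299 + J) = 45411 - sqrt(-20299 - 10022) = 45411 - sqrt(-30321) = 45411 - 3*I*sqrt(3369)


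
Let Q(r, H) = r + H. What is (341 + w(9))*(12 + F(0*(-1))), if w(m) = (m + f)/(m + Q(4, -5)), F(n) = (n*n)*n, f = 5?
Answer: 4113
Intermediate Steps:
Q(r, H) = H + r
F(n) = n³ (F(n) = n²*n = n³)
w(m) = (5 + m)/(-1 + m) (w(m) = (m + 5)/(m + (-5 + 4)) = (5 + m)/(m - 1) = (5 + m)/(-1 + m))
(341 + w(9))*(12 + F(0*(-1))) = (341 + (5 + 9)/(-1 + 9))*(12 + (0*(-1))³) = (341 + 14/8)*(12 + 0³) = (341 + (⅛)*14)*(12 + 0) = (341 + 7/4)*12 = (1371/4)*12 = 4113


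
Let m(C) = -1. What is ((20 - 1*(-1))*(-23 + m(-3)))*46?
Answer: -23184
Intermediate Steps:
((20 - 1*(-1))*(-23 + m(-3)))*46 = ((20 - 1*(-1))*(-23 - 1))*46 = ((20 + 1)*(-24))*46 = (21*(-24))*46 = -504*46 = -23184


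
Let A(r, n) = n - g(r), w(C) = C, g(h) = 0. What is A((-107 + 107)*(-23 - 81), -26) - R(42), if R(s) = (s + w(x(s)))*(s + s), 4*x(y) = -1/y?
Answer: -7107/2 ≈ -3553.5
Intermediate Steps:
x(y) = -1/(4*y) (x(y) = (-1/y)/4 = -1/(4*y))
R(s) = 2*s*(s - 1/(4*s)) (R(s) = (s - 1/(4*s))*(s + s) = (s - 1/(4*s))*(2*s) = 2*s*(s - 1/(4*s)))
A(r, n) = n (A(r, n) = n - 1*0 = n + 0 = n)
A((-107 + 107)*(-23 - 81), -26) - R(42) = -26 - (-½ + 2*42²) = -26 - (-½ + 2*1764) = -26 - (-½ + 3528) = -26 - 1*7055/2 = -26 - 7055/2 = -7107/2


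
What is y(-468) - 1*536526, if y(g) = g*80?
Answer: -573966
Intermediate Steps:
y(g) = 80*g
y(-468) - 1*536526 = 80*(-468) - 1*536526 = -37440 - 536526 = -573966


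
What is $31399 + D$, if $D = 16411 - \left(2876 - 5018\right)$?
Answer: $49952$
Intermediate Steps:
$D = 18553$ ($D = 16411 - -2142 = 16411 + 2142 = 18553$)
$31399 + D = 31399 + 18553 = 49952$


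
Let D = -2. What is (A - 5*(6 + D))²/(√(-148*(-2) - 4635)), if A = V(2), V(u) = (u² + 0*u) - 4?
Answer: -400*I*√4339/4339 ≈ -6.0725*I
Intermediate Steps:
V(u) = -4 + u² (V(u) = (u² + 0) - 4 = u² - 4 = -4 + u²)
A = 0 (A = -4 + 2² = -4 + 4 = 0)
(A - 5*(6 + D))²/(√(-148*(-2) - 4635)) = (0 - 5*(6 - 2))²/(√(-148*(-2) - 4635)) = (0 - 5*4)²/(√(296 - 4635)) = (0 - 20)²/(√(-4339)) = (-20)²/((I*√4339)) = 400*(-I*√4339/4339) = -400*I*√4339/4339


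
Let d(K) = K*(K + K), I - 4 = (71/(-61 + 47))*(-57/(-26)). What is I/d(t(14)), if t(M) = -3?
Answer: -2591/6552 ≈ -0.39545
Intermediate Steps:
I = -2591/364 (I = 4 + (71/(-61 + 47))*(-57/(-26)) = 4 + (71/(-14))*(-57*(-1/26)) = 4 - 1/14*71*(57/26) = 4 - 71/14*57/26 = 4 - 4047/364 = -2591/364 ≈ -7.1181)
d(K) = 2*K² (d(K) = K*(2*K) = 2*K²)
I/d(t(14)) = -2591/(364*(2*(-3)²)) = -2591/(364*(2*9)) = -2591/364/18 = -2591/364*1/18 = -2591/6552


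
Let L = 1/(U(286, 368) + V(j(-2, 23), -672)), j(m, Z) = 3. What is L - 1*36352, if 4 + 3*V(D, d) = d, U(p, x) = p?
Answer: -6616061/182 ≈ -36352.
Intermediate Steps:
V(D, d) = -4/3 + d/3
L = 3/182 (L = 1/(286 + (-4/3 + (⅓)*(-672))) = 1/(286 + (-4/3 - 224)) = 1/(286 - 676/3) = 1/(182/3) = 3/182 ≈ 0.016484)
L - 1*36352 = 3/182 - 1*36352 = 3/182 - 36352 = -6616061/182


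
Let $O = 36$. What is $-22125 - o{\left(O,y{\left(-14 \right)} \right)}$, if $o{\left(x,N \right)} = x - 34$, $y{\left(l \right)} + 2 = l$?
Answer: $-22127$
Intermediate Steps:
$y{\left(l \right)} = -2 + l$
$o{\left(x,N \right)} = -34 + x$
$-22125 - o{\left(O,y{\left(-14 \right)} \right)} = -22125 - \left(-34 + 36\right) = -22125 - 2 = -22127$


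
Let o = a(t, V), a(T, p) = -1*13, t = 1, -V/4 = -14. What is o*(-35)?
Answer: 455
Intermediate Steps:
V = 56 (V = -4*(-14) = 56)
a(T, p) = -13
o = -13
o*(-35) = -13*(-35) = 455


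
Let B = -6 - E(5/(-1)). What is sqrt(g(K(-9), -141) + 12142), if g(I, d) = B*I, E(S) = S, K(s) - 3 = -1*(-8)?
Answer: sqrt(12131) ≈ 110.14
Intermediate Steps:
K(s) = 11 (K(s) = 3 - 1*(-8) = 3 + 8 = 11)
B = -1 (B = -6 - 5/(-1) = -6 - 5*(-1) = -6 - 1*(-5) = -6 + 5 = -1)
g(I, d) = -I
sqrt(g(K(-9), -141) + 12142) = sqrt(-1*11 + 12142) = sqrt(-11 + 12142) = sqrt(12131)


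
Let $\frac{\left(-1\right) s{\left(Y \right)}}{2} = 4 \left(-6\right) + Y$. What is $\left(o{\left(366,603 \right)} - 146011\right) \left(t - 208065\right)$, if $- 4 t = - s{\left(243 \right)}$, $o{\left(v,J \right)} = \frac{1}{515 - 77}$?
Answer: $\frac{8875563801711}{292} \approx 3.0396 \cdot 10^{10}$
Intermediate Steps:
$s{\left(Y \right)} = 48 - 2 Y$ ($s{\left(Y \right)} = - 2 \left(4 \left(-6\right) + Y\right) = - 2 \left(-24 + Y\right) = 48 - 2 Y$)
$o{\left(v,J \right)} = \frac{1}{438}$
$t = - \frac{219}{2}$ ($t = - \frac{\left(-1\right) \left(48 - 486\right)}{4} = - \frac{\left(-1\right) \left(-438\right)}{4} = \left(- \frac{1}{4}\right) 438 = - \frac{219}{2} \approx -109.5$)
$\left(o{\left(366,603 \right)} - 146011\right) \left(t - 208065\right) = \left(\frac{1}{438} - 146011\right) \left(- \frac{219}{2} - 208065\right) = \left(- \frac{63952817}{438}\right) \left(- \frac{416349}{2}\right) = \frac{8875563801711}{292}$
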